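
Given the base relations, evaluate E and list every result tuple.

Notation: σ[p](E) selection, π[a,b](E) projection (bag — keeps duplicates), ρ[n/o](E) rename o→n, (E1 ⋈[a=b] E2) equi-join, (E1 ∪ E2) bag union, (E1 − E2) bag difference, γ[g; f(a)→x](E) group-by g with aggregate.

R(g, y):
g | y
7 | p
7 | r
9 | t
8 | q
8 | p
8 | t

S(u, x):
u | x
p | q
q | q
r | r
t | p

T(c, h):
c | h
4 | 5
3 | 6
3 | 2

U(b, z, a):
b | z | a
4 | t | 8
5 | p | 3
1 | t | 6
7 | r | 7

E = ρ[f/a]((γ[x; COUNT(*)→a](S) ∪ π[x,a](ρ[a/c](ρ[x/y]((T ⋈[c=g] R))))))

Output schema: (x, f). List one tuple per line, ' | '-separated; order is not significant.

Stepwise |·|:
  S → 4
  γ[x; COUNT(*)→a](S) → 3
  T → 3
  R → 6
  (T ⋈[c=g] R) → 0
  ρ[x/y]((T ⋈[c=g] R)) → 0
  ρ[a/c](ρ[x/y]((T ⋈[c=g] R))) → 0
  π[x,a](ρ[a/c](ρ[x/y]((T ⋈[c=g] R)))) → 0
  (γ[x; COUNT(*)→a](S) ∪ π[x,a](ρ[a/c](ρ[x/y]((T ⋈[c=g] R))))) → 3
  ρ[f/a]((γ[x; COUNT(*)→a](S) ∪ π[x,a](ρ[a/c](ρ[x/y]((T ⋈[c=g] R)))))) → 3

== RESULT ==
x | f
p | 1
q | 2
r | 1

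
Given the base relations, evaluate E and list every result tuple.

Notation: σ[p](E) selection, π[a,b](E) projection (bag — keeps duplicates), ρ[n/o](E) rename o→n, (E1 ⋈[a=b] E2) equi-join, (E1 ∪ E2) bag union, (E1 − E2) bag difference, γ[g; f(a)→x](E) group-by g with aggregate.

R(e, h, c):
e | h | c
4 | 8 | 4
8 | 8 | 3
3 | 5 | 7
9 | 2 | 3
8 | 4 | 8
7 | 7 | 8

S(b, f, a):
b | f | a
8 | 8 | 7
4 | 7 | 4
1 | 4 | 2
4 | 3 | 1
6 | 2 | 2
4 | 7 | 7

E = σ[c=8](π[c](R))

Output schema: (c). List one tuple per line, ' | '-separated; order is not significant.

Row counts bottom-up:
  R → 6
  π[c](R) → 6
  σ[c=8](π[c](R)) → 2

== RESULT ==
c
8
8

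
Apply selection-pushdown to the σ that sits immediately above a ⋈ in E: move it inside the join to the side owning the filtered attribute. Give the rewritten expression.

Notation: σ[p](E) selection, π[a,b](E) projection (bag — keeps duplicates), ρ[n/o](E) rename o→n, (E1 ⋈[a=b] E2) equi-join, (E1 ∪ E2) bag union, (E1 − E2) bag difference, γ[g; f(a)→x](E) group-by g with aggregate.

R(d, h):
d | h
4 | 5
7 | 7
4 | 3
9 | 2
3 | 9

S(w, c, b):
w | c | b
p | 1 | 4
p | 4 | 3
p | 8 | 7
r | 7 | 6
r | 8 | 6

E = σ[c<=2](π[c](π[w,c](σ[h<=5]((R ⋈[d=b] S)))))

σ filters on h, owned by the left side.
E' = σ[c<=2](π[c](π[w,c]((σ[h<=5](R) ⋈[d=b] S))))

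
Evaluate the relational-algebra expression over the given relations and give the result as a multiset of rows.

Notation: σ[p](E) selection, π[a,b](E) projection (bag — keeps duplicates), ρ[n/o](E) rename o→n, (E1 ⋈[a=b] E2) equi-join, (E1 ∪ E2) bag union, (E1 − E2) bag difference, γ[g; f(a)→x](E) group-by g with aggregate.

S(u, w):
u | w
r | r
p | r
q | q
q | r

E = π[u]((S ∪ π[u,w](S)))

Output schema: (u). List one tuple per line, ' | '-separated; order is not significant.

Per-node cardinality:
  S → 4
  S → 4
  π[u,w](S) → 4
  (S ∪ π[u,w](S)) → 8
  π[u]((S ∪ π[u,w](S))) → 8

== RESULT ==
u
p
p
q
q
q
q
r
r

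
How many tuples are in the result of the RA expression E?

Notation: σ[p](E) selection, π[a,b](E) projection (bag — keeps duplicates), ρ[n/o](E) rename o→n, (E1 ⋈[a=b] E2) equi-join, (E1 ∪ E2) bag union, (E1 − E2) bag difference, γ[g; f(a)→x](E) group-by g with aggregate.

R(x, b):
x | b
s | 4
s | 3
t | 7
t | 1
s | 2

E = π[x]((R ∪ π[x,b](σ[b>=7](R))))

Row counts bottom-up:
  R → 5
  R → 5
  σ[b>=7](R) → 1
  π[x,b](σ[b>=7](R)) → 1
  (R ∪ π[x,b](σ[b>=7](R))) → 6
  π[x]((R ∪ π[x,b](σ[b>=7](R)))) → 6

|E| = 6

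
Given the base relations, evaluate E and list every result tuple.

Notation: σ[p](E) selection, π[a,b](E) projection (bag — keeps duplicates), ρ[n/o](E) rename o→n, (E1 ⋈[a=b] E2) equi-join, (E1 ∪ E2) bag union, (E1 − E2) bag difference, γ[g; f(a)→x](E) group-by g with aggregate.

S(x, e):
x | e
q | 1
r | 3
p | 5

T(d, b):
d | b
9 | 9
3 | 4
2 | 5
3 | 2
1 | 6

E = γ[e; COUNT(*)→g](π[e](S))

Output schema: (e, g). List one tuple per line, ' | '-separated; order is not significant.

Subexpression sizes:
  S → 3
  π[e](S) → 3
  γ[e; COUNT(*)→g](π[e](S)) → 3

== RESULT ==
e | g
1 | 1
3 | 1
5 | 1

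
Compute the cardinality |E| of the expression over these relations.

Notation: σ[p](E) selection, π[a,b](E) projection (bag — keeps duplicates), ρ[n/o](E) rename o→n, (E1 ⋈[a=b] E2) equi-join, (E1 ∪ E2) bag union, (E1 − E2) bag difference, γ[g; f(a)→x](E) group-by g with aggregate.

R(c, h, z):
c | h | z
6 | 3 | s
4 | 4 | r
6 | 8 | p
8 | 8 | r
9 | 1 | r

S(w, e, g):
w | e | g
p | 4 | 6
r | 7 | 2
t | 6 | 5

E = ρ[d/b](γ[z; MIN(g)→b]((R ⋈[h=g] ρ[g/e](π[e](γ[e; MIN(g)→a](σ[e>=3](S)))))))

Per-node cardinality:
  R → 5
  S → 3
  σ[e>=3](S) → 3
  γ[e; MIN(g)→a](σ[e>=3](S)) → 3
  π[e](γ[e; MIN(g)→a](σ[e>=3](S))) → 3
  ρ[g/e](π[e](γ[e; MIN(g)→a](σ[e>=3](S)))) → 3
  (R ⋈[h=g] ρ[g/e](π[e](γ[e; MIN(g)→a](σ[e>=3](S))))) → 1
  γ[z; MIN(g)→b]((R ⋈[h=g] ρ[g/e](π[e](γ[e; MIN(g)→a](σ[e>=3](S)))))) → 1
  ρ[d/b](γ[z; MIN(g)→b]((R ⋈[h=g] ρ[g/e](π[e](γ[e; MIN(g)→a](σ[e>=3](S))))))) → 1

|E| = 1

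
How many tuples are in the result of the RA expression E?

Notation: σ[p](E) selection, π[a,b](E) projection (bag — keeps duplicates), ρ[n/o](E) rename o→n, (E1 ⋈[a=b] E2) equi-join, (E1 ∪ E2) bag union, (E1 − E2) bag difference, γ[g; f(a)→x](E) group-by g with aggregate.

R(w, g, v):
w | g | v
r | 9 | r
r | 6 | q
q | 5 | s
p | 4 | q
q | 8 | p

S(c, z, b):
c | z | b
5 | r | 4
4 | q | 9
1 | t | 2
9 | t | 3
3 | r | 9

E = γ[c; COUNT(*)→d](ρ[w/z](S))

Subexpression sizes:
  S → 5
  ρ[w/z](S) → 5
  γ[c; COUNT(*)→d](ρ[w/z](S)) → 5

|E| = 5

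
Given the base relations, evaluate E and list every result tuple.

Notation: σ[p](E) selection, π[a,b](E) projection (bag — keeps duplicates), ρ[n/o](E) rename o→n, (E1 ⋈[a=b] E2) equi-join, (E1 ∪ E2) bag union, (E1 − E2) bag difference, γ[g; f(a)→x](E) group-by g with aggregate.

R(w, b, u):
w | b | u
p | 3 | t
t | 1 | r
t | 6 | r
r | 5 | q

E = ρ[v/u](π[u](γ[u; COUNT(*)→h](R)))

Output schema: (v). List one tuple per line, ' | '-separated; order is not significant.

Subexpression sizes:
  R → 4
  γ[u; COUNT(*)→h](R) → 3
  π[u](γ[u; COUNT(*)→h](R)) → 3
  ρ[v/u](π[u](γ[u; COUNT(*)→h](R))) → 3

== RESULT ==
v
q
r
t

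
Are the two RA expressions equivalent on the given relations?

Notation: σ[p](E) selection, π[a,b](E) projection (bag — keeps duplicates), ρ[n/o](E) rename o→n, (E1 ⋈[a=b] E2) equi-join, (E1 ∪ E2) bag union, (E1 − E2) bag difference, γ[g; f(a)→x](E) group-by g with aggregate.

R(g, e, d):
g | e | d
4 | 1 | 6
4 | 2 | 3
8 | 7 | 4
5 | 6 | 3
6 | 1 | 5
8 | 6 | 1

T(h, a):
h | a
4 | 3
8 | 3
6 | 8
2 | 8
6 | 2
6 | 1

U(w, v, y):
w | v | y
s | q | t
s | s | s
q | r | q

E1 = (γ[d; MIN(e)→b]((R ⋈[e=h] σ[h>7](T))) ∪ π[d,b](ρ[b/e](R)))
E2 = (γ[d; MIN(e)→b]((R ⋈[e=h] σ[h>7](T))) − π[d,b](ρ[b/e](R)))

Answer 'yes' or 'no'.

E1 per-node cardinality:
  R → 6
  T → 6
  σ[h>7](T) → 1
  (R ⋈[e=h] σ[h>7](T)) → 0
  γ[d; MIN(e)→b]((R ⋈[e=h] σ[h>7](T))) → 0
  R → 6
  ρ[b/e](R) → 6
  π[d,b](ρ[b/e](R)) → 6
  (γ[d; MIN(e)→b]((R ⋈[e=h] σ[h>7](T))) ∪ π[d,b](ρ[b/e](R))) → 6
E2 per-node cardinality:
  R → 6
  T → 6
  σ[h>7](T) → 1
  (R ⋈[e=h] σ[h>7](T)) → 0
  γ[d; MIN(e)→b]((R ⋈[e=h] σ[h>7](T))) → 0
  R → 6
  ρ[b/e](R) → 6
  π[d,b](ρ[b/e](R)) → 6
  (γ[d; MIN(e)→b]((R ⋈[e=h] σ[h>7](T))) − π[d,b](ρ[b/e](R))) → 0

E1 result:
d | b
1 | 6
3 | 2
3 | 6
4 | 7
5 | 1
6 | 1
E2 result:
d | b
(0 rows)
Witness: (4, 7) appears 1× in E1 but 0× in E2.

no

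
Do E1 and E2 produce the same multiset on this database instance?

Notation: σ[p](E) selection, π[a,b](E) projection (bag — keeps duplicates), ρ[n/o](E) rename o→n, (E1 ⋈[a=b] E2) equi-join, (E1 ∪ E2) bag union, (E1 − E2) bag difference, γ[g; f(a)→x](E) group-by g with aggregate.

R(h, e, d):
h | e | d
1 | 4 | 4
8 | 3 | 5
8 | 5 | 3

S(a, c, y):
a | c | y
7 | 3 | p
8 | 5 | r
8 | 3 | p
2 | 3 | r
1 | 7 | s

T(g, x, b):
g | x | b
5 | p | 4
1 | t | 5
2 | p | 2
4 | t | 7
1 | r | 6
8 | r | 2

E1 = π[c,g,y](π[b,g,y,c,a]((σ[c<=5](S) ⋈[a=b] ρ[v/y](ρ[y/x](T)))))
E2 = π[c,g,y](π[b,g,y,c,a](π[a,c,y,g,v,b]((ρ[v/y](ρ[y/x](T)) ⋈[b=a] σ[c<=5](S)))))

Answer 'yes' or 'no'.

E1 per-node cardinality:
  S → 5
  σ[c<=5](S) → 4
  T → 6
  ρ[y/x](T) → 6
  ρ[v/y](ρ[y/x](T)) → 6
  (σ[c<=5](S) ⋈[a=b] ρ[v/y](ρ[y/x](T))) → 3
  π[b,g,y,c,a]((σ[c<=5](S) ⋈[a=b] ρ[v/y](ρ[y/x](T)))) → 3
  π[c,g,y](π[b,g,y,c,a]((σ[c<=5](S) ⋈[a=b] ρ[v/y](ρ[y/x](T))))) → 3
E2 per-node cardinality:
  T → 6
  ρ[y/x](T) → 6
  ρ[v/y](ρ[y/x](T)) → 6
  S → 5
  σ[c<=5](S) → 4
  (ρ[v/y](ρ[y/x](T)) ⋈[b=a] σ[c<=5](S)) → 3
  π[a,c,y,g,v,b]((ρ[v/y](ρ[y/x](T)) ⋈[b=a] σ[c<=5](S))) → 3
  π[b,g,y,c,a](π[a,c,y,g,v,b]((ρ[v/y](ρ[y/x](T)) ⋈[b=a] σ[c<=5](S)))) → 3
  π[c,g,y](π[b,g,y,c,a](π[a,c,y,g,v,b]((ρ[v/y](ρ[y/x](T)) ⋈[b=a] σ[c<=5](S))))) → 3

E1 and E2 produce the same multiset:
c | g | y
3 | 2 | r
3 | 4 | p
3 | 8 | r

yes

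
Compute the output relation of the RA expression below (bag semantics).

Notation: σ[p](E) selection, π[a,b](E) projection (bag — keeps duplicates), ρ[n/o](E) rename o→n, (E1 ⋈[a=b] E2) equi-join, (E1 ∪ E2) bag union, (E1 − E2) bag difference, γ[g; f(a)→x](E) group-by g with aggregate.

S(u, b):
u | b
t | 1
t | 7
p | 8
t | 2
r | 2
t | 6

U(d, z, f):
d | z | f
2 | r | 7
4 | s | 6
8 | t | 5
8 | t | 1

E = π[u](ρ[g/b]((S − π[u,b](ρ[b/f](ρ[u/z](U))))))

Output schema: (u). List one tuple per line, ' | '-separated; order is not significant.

Subexpression sizes:
  S → 6
  U → 4
  ρ[u/z](U) → 4
  ρ[b/f](ρ[u/z](U)) → 4
  π[u,b](ρ[b/f](ρ[u/z](U))) → 4
  (S − π[u,b](ρ[b/f](ρ[u/z](U)))) → 5
  ρ[g/b]((S − π[u,b](ρ[b/f](ρ[u/z](U))))) → 5
  π[u](ρ[g/b]((S − π[u,b](ρ[b/f](ρ[u/z](U)))))) → 5

== RESULT ==
u
p
r
t
t
t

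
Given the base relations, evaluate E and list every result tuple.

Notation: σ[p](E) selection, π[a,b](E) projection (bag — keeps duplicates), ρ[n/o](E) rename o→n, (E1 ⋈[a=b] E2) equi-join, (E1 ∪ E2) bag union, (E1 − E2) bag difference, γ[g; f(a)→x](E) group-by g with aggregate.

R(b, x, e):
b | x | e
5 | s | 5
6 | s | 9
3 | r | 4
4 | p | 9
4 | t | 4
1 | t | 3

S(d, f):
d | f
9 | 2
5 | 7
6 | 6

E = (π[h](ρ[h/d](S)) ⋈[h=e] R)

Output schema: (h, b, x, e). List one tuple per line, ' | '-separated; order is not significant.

Stepwise |·|:
  S → 3
  ρ[h/d](S) → 3
  π[h](ρ[h/d](S)) → 3
  R → 6
  (π[h](ρ[h/d](S)) ⋈[h=e] R) → 3

== RESULT ==
h | b | x | e
5 | 5 | s | 5
9 | 4 | p | 9
9 | 6 | s | 9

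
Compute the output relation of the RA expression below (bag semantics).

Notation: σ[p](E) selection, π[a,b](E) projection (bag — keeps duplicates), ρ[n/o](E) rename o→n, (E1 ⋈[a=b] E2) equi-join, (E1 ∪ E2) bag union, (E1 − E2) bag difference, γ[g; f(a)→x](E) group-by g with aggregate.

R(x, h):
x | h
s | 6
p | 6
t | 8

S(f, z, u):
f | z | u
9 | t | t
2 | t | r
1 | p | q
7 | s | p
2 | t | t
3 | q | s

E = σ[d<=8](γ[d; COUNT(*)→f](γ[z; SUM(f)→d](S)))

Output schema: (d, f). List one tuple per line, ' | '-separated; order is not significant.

Per-node cardinality:
  S → 6
  γ[z; SUM(f)→d](S) → 4
  γ[d; COUNT(*)→f](γ[z; SUM(f)→d](S)) → 4
  σ[d<=8](γ[d; COUNT(*)→f](γ[z; SUM(f)→d](S))) → 3

== RESULT ==
d | f
1 | 1
3 | 1
7 | 1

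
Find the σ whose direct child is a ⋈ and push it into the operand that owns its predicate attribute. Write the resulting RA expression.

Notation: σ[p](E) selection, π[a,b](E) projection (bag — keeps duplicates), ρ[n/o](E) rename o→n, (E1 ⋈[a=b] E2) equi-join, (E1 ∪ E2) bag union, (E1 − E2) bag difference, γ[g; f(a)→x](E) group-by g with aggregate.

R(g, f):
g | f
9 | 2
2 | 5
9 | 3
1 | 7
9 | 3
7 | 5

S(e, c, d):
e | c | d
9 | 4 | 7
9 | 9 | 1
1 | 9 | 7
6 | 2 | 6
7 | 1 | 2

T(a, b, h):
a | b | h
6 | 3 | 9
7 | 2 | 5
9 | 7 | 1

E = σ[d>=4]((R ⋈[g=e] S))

σ filters on d, owned by the right side.
E' = (R ⋈[g=e] σ[d>=4](S))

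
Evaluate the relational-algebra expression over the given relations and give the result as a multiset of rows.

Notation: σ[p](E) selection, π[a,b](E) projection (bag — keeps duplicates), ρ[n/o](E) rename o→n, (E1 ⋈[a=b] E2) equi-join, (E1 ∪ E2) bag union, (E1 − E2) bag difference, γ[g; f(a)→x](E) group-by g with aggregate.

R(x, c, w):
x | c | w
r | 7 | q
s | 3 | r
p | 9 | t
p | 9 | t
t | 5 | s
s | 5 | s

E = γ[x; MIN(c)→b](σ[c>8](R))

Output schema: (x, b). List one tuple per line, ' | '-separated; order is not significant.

Row counts bottom-up:
  R → 6
  σ[c>8](R) → 2
  γ[x; MIN(c)→b](σ[c>8](R)) → 1

== RESULT ==
x | b
p | 9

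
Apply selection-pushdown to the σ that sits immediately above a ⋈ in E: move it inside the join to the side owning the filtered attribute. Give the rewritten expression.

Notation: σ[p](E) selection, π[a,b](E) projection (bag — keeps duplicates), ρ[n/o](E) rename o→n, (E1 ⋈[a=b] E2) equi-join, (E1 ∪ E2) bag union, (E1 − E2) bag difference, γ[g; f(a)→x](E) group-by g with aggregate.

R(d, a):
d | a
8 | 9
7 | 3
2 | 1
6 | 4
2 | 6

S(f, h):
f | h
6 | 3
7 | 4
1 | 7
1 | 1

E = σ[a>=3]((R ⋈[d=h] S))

σ filters on a, owned by the left side.
E' = (σ[a>=3](R) ⋈[d=h] S)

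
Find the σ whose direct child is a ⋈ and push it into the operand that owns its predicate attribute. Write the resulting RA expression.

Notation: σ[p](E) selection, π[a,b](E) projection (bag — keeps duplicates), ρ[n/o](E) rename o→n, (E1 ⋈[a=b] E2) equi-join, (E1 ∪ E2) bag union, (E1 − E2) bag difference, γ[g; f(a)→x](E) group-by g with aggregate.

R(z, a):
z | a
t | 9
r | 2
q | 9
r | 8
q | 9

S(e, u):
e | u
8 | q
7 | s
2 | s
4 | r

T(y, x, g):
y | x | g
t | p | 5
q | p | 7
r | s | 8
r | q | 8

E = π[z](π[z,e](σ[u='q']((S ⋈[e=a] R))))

σ filters on u, owned by the left side.
E' = π[z](π[z,e]((σ[u='q'](S) ⋈[e=a] R)))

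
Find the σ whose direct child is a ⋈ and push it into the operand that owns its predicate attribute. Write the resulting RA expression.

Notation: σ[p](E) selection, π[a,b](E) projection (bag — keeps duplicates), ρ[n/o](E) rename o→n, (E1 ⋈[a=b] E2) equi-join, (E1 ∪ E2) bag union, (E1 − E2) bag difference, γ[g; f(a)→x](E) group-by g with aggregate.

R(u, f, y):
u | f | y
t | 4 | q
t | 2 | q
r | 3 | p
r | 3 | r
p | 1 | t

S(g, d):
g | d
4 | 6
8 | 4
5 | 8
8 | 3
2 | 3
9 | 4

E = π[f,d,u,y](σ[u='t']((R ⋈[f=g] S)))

σ filters on u, owned by the left side.
E' = π[f,d,u,y]((σ[u='t'](R) ⋈[f=g] S))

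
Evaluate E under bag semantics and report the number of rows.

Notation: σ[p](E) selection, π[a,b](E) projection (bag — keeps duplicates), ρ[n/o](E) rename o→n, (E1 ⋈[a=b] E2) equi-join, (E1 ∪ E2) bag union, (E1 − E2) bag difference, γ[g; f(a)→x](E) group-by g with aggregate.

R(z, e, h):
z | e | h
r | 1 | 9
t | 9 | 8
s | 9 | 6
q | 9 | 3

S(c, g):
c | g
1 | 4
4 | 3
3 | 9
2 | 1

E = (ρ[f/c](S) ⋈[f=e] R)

Stepwise |·|:
  S → 4
  ρ[f/c](S) → 4
  R → 4
  (ρ[f/c](S) ⋈[f=e] R) → 1

|E| = 1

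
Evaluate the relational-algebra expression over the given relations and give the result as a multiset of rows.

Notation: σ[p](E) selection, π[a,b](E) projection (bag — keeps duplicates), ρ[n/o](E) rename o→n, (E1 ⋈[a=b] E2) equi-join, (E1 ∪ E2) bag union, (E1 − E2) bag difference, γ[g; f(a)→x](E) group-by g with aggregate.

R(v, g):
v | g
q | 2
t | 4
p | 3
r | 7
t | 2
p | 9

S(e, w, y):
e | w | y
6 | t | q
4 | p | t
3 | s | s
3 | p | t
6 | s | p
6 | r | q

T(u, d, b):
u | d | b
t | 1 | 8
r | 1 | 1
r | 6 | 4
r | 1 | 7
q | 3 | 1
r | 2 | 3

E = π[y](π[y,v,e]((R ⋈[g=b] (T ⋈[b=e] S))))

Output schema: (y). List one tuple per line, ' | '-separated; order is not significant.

Subexpression sizes:
  R → 6
  T → 6
  S → 6
  (T ⋈[b=e] S) → 3
  (R ⋈[g=b] (T ⋈[b=e] S)) → 3
  π[y,v,e]((R ⋈[g=b] (T ⋈[b=e] S))) → 3
  π[y](π[y,v,e]((R ⋈[g=b] (T ⋈[b=e] S)))) → 3

== RESULT ==
y
s
t
t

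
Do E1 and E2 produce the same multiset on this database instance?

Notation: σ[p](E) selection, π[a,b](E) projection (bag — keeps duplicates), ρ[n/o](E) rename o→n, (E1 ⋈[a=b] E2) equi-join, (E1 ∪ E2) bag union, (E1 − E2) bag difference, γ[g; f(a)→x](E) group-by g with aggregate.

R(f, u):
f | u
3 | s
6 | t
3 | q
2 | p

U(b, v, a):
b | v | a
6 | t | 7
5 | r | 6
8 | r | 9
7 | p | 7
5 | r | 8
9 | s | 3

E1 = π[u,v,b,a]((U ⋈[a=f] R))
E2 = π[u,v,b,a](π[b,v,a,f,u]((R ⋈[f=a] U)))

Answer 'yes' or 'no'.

E1 per-node cardinality:
  U → 6
  R → 4
  (U ⋈[a=f] R) → 3
  π[u,v,b,a]((U ⋈[a=f] R)) → 3
E2 per-node cardinality:
  R → 4
  U → 6
  (R ⋈[f=a] U) → 3
  π[b,v,a,f,u]((R ⋈[f=a] U)) → 3
  π[u,v,b,a](π[b,v,a,f,u]((R ⋈[f=a] U))) → 3

E1 and E2 produce the same multiset:
u | v | b | a
q | s | 9 | 3
s | s | 9 | 3
t | r | 5 | 6

yes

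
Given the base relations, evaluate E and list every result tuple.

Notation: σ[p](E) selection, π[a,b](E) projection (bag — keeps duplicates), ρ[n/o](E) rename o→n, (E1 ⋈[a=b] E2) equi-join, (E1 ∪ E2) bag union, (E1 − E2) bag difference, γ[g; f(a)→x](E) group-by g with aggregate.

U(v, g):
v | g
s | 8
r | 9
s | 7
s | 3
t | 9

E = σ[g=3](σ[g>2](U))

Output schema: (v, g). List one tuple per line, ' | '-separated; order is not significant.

Per-node cardinality:
  U → 5
  σ[g>2](U) → 5
  σ[g=3](σ[g>2](U)) → 1

== RESULT ==
v | g
s | 3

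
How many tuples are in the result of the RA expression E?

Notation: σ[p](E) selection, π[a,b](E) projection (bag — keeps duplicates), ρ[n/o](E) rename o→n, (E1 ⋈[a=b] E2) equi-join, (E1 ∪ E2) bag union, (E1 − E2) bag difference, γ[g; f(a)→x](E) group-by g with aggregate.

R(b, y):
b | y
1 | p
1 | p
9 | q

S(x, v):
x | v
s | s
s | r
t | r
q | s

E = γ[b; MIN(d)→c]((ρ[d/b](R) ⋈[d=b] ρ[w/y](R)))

Per-node cardinality:
  R → 3
  ρ[d/b](R) → 3
  R → 3
  ρ[w/y](R) → 3
  (ρ[d/b](R) ⋈[d=b] ρ[w/y](R)) → 5
  γ[b; MIN(d)→c]((ρ[d/b](R) ⋈[d=b] ρ[w/y](R))) → 2

|E| = 2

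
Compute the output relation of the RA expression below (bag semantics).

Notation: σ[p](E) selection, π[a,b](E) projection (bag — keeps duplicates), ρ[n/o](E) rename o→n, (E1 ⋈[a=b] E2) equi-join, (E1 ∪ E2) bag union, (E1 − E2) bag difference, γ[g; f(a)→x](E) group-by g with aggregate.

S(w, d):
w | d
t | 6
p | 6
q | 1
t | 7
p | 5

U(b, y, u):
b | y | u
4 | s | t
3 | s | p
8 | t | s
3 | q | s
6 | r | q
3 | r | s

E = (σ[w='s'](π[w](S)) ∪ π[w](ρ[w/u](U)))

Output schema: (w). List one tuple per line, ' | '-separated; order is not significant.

Per-node cardinality:
  S → 5
  π[w](S) → 5
  σ[w='s'](π[w](S)) → 0
  U → 6
  ρ[w/u](U) → 6
  π[w](ρ[w/u](U)) → 6
  (σ[w='s'](π[w](S)) ∪ π[w](ρ[w/u](U))) → 6

== RESULT ==
w
p
q
s
s
s
t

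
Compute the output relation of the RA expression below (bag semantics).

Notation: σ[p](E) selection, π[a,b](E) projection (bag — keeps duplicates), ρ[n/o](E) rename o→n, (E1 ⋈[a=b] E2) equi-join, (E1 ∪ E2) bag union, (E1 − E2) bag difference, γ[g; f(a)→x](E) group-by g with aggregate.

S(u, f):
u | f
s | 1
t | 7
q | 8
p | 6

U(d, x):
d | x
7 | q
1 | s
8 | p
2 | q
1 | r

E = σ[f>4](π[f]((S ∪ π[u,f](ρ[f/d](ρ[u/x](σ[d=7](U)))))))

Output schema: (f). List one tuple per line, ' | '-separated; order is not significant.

Stepwise |·|:
  S → 4
  U → 5
  σ[d=7](U) → 1
  ρ[u/x](σ[d=7](U)) → 1
  ρ[f/d](ρ[u/x](σ[d=7](U))) → 1
  π[u,f](ρ[f/d](ρ[u/x](σ[d=7](U)))) → 1
  (S ∪ π[u,f](ρ[f/d](ρ[u/x](σ[d=7](U))))) → 5
  π[f]((S ∪ π[u,f](ρ[f/d](ρ[u/x](σ[d=7](U)))))) → 5
  σ[f>4](π[f]((S ∪ π[u,f](ρ[f/d](ρ[u/x](σ[d=7](U))))))) → 4

== RESULT ==
f
6
7
7
8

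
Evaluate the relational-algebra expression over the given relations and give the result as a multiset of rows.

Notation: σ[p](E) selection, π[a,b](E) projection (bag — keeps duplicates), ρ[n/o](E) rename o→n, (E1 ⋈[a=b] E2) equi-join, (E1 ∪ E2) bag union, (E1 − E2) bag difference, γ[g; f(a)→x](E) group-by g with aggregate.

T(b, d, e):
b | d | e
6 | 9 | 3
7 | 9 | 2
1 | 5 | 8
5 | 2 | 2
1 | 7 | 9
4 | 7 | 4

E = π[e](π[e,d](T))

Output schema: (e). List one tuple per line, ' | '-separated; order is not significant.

Per-node cardinality:
  T → 6
  π[e,d](T) → 6
  π[e](π[e,d](T)) → 6

== RESULT ==
e
2
2
3
4
8
9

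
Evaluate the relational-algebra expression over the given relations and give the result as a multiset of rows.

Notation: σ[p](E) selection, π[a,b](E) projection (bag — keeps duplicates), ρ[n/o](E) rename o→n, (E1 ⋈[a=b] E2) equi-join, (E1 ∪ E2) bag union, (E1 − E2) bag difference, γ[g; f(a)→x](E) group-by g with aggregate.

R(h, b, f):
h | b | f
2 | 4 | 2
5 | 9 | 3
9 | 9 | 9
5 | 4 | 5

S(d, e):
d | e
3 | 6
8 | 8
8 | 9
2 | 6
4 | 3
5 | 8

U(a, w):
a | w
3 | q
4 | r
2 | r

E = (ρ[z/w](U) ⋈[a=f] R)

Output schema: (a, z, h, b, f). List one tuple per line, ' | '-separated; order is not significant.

Row counts bottom-up:
  U → 3
  ρ[z/w](U) → 3
  R → 4
  (ρ[z/w](U) ⋈[a=f] R) → 2

== RESULT ==
a | z | h | b | f
2 | r | 2 | 4 | 2
3 | q | 5 | 9 | 3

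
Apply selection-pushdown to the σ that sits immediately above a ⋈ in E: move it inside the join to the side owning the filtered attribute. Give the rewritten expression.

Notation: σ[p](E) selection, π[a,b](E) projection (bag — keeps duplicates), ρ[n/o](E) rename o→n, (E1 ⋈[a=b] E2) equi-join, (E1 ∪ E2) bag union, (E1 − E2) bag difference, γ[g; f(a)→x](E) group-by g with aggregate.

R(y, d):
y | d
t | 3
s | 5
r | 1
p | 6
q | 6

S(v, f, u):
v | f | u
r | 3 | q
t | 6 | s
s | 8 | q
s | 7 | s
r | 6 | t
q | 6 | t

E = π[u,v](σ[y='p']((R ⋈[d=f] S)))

σ filters on y, owned by the left side.
E' = π[u,v]((σ[y='p'](R) ⋈[d=f] S))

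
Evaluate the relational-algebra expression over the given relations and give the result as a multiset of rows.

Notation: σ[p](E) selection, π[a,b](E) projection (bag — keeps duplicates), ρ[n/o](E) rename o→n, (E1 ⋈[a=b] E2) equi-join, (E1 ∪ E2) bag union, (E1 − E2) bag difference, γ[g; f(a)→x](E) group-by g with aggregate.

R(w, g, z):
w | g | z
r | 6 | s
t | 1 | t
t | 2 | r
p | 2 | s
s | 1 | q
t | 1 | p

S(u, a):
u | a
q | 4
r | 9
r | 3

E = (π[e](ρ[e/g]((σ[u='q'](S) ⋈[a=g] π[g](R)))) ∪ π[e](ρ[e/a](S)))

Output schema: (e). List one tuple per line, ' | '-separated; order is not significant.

Per-node cardinality:
  S → 3
  σ[u='q'](S) → 1
  R → 6
  π[g](R) → 6
  (σ[u='q'](S) ⋈[a=g] π[g](R)) → 0
  ρ[e/g]((σ[u='q'](S) ⋈[a=g] π[g](R))) → 0
  π[e](ρ[e/g]((σ[u='q'](S) ⋈[a=g] π[g](R)))) → 0
  S → 3
  ρ[e/a](S) → 3
  π[e](ρ[e/a](S)) → 3
  (π[e](ρ[e/g]((σ[u='q'](S) ⋈[a=g] π[g](R)))) ∪ π[e](ρ[e/a](S))) → 3

== RESULT ==
e
3
4
9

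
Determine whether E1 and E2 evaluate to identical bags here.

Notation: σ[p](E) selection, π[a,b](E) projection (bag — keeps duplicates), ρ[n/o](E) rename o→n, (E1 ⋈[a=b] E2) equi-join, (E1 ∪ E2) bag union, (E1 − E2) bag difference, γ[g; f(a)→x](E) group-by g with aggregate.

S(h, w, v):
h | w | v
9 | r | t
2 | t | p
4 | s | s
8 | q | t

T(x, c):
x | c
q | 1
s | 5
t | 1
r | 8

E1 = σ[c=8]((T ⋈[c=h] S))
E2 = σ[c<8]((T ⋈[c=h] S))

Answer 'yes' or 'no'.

E1 stepwise |·|:
  T → 4
  S → 4
  (T ⋈[c=h] S) → 1
  σ[c=8]((T ⋈[c=h] S)) → 1
E2 stepwise |·|:
  T → 4
  S → 4
  (T ⋈[c=h] S) → 1
  σ[c<8]((T ⋈[c=h] S)) → 0

E1 result:
x | c | h | w | v
r | 8 | 8 | q | t
E2 result:
x | c | h | w | v
(0 rows)
Witness: ('r', 8, 8, 'q', 't') appears 1× in E1 but 0× in E2.

no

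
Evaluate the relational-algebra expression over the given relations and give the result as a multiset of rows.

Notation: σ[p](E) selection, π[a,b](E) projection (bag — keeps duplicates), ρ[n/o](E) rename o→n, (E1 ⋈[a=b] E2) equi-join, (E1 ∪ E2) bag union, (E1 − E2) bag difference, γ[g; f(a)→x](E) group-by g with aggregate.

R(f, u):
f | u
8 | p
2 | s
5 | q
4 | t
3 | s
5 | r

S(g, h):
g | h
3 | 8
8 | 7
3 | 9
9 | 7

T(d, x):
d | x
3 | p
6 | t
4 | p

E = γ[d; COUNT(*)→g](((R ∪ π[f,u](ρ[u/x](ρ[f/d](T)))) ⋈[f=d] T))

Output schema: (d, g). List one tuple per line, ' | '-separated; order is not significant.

Per-node cardinality:
  R → 6
  T → 3
  ρ[f/d](T) → 3
  ρ[u/x](ρ[f/d](T)) → 3
  π[f,u](ρ[u/x](ρ[f/d](T))) → 3
  (R ∪ π[f,u](ρ[u/x](ρ[f/d](T)))) → 9
  T → 3
  ((R ∪ π[f,u](ρ[u/x](ρ[f/d](T)))) ⋈[f=d] T) → 5
  γ[d; COUNT(*)→g](((R ∪ π[f,u](ρ[u/x](ρ[f/d](T)))) ⋈[f=d] T)) → 3

== RESULT ==
d | g
3 | 2
4 | 2
6 | 1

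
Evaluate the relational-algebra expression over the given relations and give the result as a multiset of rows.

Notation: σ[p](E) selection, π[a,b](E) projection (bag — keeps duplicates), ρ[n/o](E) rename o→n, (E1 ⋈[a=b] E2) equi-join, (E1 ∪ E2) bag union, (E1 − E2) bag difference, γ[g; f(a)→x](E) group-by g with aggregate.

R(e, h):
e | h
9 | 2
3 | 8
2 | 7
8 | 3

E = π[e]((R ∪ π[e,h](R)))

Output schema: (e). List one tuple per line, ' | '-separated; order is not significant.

Subexpression sizes:
  R → 4
  R → 4
  π[e,h](R) → 4
  (R ∪ π[e,h](R)) → 8
  π[e]((R ∪ π[e,h](R))) → 8

== RESULT ==
e
2
2
3
3
8
8
9
9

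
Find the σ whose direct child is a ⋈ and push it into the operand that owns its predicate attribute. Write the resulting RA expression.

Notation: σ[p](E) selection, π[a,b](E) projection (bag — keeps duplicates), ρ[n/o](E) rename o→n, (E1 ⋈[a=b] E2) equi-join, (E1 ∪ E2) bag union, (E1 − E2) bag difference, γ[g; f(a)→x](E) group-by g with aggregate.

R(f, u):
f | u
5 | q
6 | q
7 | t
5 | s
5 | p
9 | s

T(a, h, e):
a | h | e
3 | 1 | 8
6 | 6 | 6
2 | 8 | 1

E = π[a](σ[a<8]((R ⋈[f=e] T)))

σ filters on a, owned by the right side.
E' = π[a]((R ⋈[f=e] σ[a<8](T)))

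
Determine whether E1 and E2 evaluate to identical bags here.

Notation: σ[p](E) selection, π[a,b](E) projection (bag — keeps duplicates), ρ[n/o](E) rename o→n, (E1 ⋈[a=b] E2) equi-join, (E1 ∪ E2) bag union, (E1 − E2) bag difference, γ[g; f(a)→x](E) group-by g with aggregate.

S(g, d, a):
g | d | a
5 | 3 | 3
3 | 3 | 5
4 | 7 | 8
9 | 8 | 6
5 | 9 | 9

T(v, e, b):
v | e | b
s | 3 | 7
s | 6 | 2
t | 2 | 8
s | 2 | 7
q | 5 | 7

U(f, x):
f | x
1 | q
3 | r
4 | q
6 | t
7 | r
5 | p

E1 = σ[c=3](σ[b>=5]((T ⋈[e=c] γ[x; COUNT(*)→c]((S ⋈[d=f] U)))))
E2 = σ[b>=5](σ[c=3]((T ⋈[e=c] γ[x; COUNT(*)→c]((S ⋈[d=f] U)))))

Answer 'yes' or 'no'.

E1 subexpression sizes:
  T → 5
  S → 5
  U → 6
  (S ⋈[d=f] U) → 3
  γ[x; COUNT(*)→c]((S ⋈[d=f] U)) → 1
  (T ⋈[e=c] γ[x; COUNT(*)→c]((S ⋈[d=f] U))) → 1
  σ[b>=5]((T ⋈[e=c] γ[x; COUNT(*)→c]((S ⋈[d=f] U)))) → 1
  σ[c=3](σ[b>=5]((T ⋈[e=c] γ[x; COUNT(*)→c]((S ⋈[d=f] U))))) → 1
E2 subexpression sizes:
  T → 5
  S → 5
  U → 6
  (S ⋈[d=f] U) → 3
  γ[x; COUNT(*)→c]((S ⋈[d=f] U)) → 1
  (T ⋈[e=c] γ[x; COUNT(*)→c]((S ⋈[d=f] U))) → 1
  σ[c=3]((T ⋈[e=c] γ[x; COUNT(*)→c]((S ⋈[d=f] U)))) → 1
  σ[b>=5](σ[c=3]((T ⋈[e=c] γ[x; COUNT(*)→c]((S ⋈[d=f] U))))) → 1

E1 and E2 produce the same multiset:
v | e | b | x | c
s | 3 | 7 | r | 3

yes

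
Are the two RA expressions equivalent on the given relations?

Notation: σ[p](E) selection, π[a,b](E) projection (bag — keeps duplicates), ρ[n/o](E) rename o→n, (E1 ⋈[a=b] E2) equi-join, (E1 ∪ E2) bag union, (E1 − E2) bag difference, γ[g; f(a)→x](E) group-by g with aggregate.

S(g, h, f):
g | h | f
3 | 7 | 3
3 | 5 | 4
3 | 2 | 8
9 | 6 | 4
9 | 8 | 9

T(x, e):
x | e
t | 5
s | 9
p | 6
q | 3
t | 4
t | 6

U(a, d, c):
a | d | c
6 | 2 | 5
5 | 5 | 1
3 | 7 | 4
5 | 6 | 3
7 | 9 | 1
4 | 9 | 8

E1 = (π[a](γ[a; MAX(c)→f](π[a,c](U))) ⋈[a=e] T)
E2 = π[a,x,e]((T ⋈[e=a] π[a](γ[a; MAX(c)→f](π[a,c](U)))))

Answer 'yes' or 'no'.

E1 row counts bottom-up:
  U → 6
  π[a,c](U) → 6
  γ[a; MAX(c)→f](π[a,c](U)) → 5
  π[a](γ[a; MAX(c)→f](π[a,c](U))) → 5
  T → 6
  (π[a](γ[a; MAX(c)→f](π[a,c](U))) ⋈[a=e] T) → 5
E2 row counts bottom-up:
  T → 6
  U → 6
  π[a,c](U) → 6
  γ[a; MAX(c)→f](π[a,c](U)) → 5
  π[a](γ[a; MAX(c)→f](π[a,c](U))) → 5
  (T ⋈[e=a] π[a](γ[a; MAX(c)→f](π[a,c](U)))) → 5
  π[a,x,e]((T ⋈[e=a] π[a](γ[a; MAX(c)→f](π[a,c](U))))) → 5

E1 and E2 produce the same multiset:
a | x | e
3 | q | 3
4 | t | 4
5 | t | 5
6 | p | 6
6 | t | 6

yes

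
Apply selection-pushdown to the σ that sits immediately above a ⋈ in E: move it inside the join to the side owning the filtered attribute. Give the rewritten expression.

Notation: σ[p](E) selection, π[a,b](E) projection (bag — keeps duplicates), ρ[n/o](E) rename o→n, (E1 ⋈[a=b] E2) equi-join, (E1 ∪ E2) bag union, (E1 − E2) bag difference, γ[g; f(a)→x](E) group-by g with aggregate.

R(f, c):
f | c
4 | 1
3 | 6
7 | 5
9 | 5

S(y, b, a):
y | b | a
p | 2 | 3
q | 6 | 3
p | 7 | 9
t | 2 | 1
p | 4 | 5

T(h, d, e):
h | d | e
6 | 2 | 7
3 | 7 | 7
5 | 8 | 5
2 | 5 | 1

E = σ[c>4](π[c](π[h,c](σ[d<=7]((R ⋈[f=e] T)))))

σ filters on d, owned by the right side.
E' = σ[c>4](π[c](π[h,c]((R ⋈[f=e] σ[d<=7](T)))))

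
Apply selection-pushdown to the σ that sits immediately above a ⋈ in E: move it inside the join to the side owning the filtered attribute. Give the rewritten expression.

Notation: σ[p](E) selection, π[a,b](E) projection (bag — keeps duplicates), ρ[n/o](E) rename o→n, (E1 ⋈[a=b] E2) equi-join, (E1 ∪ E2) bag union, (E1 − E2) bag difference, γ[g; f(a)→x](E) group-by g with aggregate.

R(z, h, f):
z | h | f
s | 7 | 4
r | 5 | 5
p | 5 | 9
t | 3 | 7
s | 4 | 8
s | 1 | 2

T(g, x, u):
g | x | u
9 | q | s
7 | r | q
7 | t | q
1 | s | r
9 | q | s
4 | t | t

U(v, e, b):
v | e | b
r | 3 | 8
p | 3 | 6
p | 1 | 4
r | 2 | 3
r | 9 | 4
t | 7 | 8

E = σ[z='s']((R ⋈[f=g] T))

σ filters on z, owned by the left side.
E' = (σ[z='s'](R) ⋈[f=g] T)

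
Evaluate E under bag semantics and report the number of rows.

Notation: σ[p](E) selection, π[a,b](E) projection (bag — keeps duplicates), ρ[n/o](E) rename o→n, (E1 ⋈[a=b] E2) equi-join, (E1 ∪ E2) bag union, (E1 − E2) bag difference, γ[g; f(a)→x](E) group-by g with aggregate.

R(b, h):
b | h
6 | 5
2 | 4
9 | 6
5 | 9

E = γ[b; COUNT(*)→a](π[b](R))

Subexpression sizes:
  R → 4
  π[b](R) → 4
  γ[b; COUNT(*)→a](π[b](R)) → 4

|E| = 4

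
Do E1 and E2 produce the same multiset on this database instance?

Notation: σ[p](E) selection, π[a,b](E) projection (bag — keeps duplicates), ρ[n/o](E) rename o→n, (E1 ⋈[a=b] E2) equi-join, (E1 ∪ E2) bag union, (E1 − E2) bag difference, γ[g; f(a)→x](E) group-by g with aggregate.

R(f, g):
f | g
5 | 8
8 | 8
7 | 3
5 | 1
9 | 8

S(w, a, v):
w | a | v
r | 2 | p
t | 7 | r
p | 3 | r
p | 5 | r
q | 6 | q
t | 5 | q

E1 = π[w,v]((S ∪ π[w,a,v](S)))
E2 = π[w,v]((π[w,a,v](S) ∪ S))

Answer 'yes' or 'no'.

E1 per-node cardinality:
  S → 6
  S → 6
  π[w,a,v](S) → 6
  (S ∪ π[w,a,v](S)) → 12
  π[w,v]((S ∪ π[w,a,v](S))) → 12
E2 per-node cardinality:
  S → 6
  π[w,a,v](S) → 6
  S → 6
  (π[w,a,v](S) ∪ S) → 12
  π[w,v]((π[w,a,v](S) ∪ S)) → 12

E1 and E2 produce the same multiset:
w | v
p | r
p | r
p | r
p | r
q | q
q | q
r | p
r | p
t | q
t | q
t | r
t | r

yes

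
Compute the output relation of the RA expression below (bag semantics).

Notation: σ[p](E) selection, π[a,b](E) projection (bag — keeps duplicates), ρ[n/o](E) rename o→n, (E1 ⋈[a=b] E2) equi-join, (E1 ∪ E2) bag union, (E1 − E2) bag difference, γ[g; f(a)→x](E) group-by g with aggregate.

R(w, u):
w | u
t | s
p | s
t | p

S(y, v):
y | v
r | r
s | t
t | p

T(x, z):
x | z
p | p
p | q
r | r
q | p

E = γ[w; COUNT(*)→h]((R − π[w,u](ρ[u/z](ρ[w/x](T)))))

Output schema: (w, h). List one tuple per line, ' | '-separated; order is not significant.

Row counts bottom-up:
  R → 3
  T → 4
  ρ[w/x](T) → 4
  ρ[u/z](ρ[w/x](T)) → 4
  π[w,u](ρ[u/z](ρ[w/x](T))) → 4
  (R − π[w,u](ρ[u/z](ρ[w/x](T)))) → 3
  γ[w; COUNT(*)→h]((R − π[w,u](ρ[u/z](ρ[w/x](T))))) → 2

== RESULT ==
w | h
p | 1
t | 2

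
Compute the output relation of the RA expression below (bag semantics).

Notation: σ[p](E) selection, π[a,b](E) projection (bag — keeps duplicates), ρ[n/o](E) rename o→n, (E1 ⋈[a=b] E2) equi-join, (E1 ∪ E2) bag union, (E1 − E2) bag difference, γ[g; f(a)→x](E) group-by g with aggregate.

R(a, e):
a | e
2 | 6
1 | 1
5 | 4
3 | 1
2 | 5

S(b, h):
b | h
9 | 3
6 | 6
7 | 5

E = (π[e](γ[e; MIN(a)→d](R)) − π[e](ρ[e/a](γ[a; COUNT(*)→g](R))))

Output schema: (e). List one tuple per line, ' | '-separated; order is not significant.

Stepwise |·|:
  R → 5
  γ[e; MIN(a)→d](R) → 4
  π[e](γ[e; MIN(a)→d](R)) → 4
  R → 5
  γ[a; COUNT(*)→g](R) → 4
  ρ[e/a](γ[a; COUNT(*)→g](R)) → 4
  π[e](ρ[e/a](γ[a; COUNT(*)→g](R))) → 4
  (π[e](γ[e; MIN(a)→d](R)) − π[e](ρ[e/a](γ[a; COUNT(*)→g](R)))) → 2

== RESULT ==
e
4
6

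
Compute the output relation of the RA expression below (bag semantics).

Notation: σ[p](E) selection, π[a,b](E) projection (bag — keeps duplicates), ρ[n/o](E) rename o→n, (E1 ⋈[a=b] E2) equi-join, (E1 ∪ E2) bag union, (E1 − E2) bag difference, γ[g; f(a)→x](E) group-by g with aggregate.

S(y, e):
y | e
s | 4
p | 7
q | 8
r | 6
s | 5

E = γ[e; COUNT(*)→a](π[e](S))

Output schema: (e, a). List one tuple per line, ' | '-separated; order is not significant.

Per-node cardinality:
  S → 5
  π[e](S) → 5
  γ[e; COUNT(*)→a](π[e](S)) → 5

== RESULT ==
e | a
4 | 1
5 | 1
6 | 1
7 | 1
8 | 1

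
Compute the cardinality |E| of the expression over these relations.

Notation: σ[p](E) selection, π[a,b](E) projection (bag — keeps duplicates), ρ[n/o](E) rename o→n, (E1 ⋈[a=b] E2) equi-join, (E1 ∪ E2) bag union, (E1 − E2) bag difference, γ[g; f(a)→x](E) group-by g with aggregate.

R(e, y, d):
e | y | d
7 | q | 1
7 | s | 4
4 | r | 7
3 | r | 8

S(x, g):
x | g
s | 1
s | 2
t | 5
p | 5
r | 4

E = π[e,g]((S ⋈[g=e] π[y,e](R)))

Per-node cardinality:
  S → 5
  R → 4
  π[y,e](R) → 4
  (S ⋈[g=e] π[y,e](R)) → 1
  π[e,g]((S ⋈[g=e] π[y,e](R))) → 1

|E| = 1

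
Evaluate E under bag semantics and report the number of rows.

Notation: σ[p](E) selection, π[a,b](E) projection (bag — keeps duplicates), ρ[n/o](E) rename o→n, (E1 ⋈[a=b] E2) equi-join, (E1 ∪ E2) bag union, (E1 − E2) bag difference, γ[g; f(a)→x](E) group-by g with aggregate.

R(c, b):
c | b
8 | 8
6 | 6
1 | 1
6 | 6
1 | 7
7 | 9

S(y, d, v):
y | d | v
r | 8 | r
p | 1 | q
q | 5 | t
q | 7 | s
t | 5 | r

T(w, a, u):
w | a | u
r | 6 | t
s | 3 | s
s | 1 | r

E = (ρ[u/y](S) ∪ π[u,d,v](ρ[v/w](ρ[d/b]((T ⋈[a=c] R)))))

Row counts bottom-up:
  S → 5
  ρ[u/y](S) → 5
  T → 3
  R → 6
  (T ⋈[a=c] R) → 4
  ρ[d/b]((T ⋈[a=c] R)) → 4
  ρ[v/w](ρ[d/b]((T ⋈[a=c] R))) → 4
  π[u,d,v](ρ[v/w](ρ[d/b]((T ⋈[a=c] R)))) → 4
  (ρ[u/y](S) ∪ π[u,d,v](ρ[v/w](ρ[d/b]((T ⋈[a=c] R))))) → 9

|E| = 9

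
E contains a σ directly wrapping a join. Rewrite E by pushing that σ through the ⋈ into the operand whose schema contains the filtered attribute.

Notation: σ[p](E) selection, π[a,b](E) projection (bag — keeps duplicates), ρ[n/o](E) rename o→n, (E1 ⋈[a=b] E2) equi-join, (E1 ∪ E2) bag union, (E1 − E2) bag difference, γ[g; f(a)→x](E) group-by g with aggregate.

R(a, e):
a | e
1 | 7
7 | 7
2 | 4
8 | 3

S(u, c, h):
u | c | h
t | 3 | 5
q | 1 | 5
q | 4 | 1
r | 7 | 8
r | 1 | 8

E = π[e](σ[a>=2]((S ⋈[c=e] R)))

σ filters on a, owned by the right side.
E' = π[e]((S ⋈[c=e] σ[a>=2](R)))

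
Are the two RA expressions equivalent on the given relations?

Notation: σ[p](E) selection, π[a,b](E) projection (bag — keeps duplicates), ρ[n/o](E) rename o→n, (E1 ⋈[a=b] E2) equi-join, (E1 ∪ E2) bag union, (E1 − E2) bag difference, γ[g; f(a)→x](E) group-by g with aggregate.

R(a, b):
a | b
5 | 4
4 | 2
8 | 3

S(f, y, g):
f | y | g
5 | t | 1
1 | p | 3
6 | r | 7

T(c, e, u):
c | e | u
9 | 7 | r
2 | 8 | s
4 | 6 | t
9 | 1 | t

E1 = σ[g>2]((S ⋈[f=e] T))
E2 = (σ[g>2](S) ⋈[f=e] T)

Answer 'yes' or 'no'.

E1 per-node cardinality:
  S → 3
  T → 4
  (S ⋈[f=e] T) → 2
  σ[g>2]((S ⋈[f=e] T)) → 2
E2 per-node cardinality:
  S → 3
  σ[g>2](S) → 2
  T → 4
  (σ[g>2](S) ⋈[f=e] T) → 2

E1 and E2 produce the same multiset:
f | y | g | c | e | u
1 | p | 3 | 9 | 1 | t
6 | r | 7 | 4 | 6 | t

yes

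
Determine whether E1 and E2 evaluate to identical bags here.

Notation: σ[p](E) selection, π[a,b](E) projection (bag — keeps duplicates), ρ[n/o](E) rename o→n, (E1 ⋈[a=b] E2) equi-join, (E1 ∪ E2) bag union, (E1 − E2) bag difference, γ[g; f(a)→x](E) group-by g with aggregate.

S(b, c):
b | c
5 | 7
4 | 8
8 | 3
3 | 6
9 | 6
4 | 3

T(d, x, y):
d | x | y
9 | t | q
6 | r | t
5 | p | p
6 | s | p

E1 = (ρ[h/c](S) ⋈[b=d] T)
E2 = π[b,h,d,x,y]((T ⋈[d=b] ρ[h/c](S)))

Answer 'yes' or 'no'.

E1 subexpression sizes:
  S → 6
  ρ[h/c](S) → 6
  T → 4
  (ρ[h/c](S) ⋈[b=d] T) → 2
E2 subexpression sizes:
  T → 4
  S → 6
  ρ[h/c](S) → 6
  (T ⋈[d=b] ρ[h/c](S)) → 2
  π[b,h,d,x,y]((T ⋈[d=b] ρ[h/c](S))) → 2

E1 and E2 produce the same multiset:
b | h | d | x | y
5 | 7 | 5 | p | p
9 | 6 | 9 | t | q

yes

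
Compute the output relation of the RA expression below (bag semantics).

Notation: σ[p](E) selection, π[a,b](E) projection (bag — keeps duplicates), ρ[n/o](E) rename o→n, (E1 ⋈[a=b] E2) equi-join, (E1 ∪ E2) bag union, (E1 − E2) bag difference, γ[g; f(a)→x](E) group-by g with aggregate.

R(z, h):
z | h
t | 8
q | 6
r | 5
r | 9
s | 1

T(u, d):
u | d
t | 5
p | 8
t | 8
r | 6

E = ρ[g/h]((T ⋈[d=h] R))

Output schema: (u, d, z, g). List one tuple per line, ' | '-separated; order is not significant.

Stepwise |·|:
  T → 4
  R → 5
  (T ⋈[d=h] R) → 4
  ρ[g/h]((T ⋈[d=h] R)) → 4

== RESULT ==
u | d | z | g
p | 8 | t | 8
r | 6 | q | 6
t | 5 | r | 5
t | 8 | t | 8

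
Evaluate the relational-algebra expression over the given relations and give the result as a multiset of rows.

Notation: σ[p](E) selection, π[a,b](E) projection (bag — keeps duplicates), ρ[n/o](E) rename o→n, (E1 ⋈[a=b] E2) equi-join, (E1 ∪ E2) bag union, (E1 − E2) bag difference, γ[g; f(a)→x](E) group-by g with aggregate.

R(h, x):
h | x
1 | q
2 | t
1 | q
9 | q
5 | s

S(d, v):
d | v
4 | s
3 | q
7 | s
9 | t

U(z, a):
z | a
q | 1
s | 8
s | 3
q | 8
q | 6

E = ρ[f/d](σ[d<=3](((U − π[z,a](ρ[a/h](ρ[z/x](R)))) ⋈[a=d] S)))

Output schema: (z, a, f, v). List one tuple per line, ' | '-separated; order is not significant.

Stepwise |·|:
  U → 5
  R → 5
  ρ[z/x](R) → 5
  ρ[a/h](ρ[z/x](R)) → 5
  π[z,a](ρ[a/h](ρ[z/x](R))) → 5
  (U − π[z,a](ρ[a/h](ρ[z/x](R)))) → 4
  S → 4
  ((U − π[z,a](ρ[a/h](ρ[z/x](R)))) ⋈[a=d] S) → 1
  σ[d<=3](((U − π[z,a](ρ[a/h](ρ[z/x](R)))) ⋈[a=d] S)) → 1
  ρ[f/d](σ[d<=3](((U − π[z,a](ρ[a/h](ρ[z/x](R)))) ⋈[a=d] S))) → 1

== RESULT ==
z | a | f | v
s | 3 | 3 | q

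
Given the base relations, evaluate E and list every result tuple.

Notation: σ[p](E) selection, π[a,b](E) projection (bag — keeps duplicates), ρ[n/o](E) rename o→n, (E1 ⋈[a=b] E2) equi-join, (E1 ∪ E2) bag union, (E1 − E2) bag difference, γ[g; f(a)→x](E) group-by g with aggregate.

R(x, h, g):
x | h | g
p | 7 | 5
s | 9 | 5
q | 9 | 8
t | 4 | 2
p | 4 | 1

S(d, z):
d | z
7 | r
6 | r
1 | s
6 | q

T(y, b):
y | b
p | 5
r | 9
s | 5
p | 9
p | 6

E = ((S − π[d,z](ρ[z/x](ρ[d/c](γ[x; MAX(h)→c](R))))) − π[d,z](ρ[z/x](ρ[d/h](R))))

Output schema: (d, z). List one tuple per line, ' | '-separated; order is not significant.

Stepwise |·|:
  S → 4
  R → 5
  γ[x; MAX(h)→c](R) → 4
  ρ[d/c](γ[x; MAX(h)→c](R)) → 4
  ρ[z/x](ρ[d/c](γ[x; MAX(h)→c](R))) → 4
  π[d,z](ρ[z/x](ρ[d/c](γ[x; MAX(h)→c](R)))) → 4
  (S − π[d,z](ρ[z/x](ρ[d/c](γ[x; MAX(h)→c](R))))) → 4
  R → 5
  ρ[d/h](R) → 5
  ρ[z/x](ρ[d/h](R)) → 5
  π[d,z](ρ[z/x](ρ[d/h](R))) → 5
  ((S − π[d,z](ρ[z/x](ρ[d/c](γ[x; MAX(h)→c](R))))) − π[d,z](ρ[z/x](ρ[d/h](R)))) → 4

== RESULT ==
d | z
1 | s
6 | q
6 | r
7 | r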